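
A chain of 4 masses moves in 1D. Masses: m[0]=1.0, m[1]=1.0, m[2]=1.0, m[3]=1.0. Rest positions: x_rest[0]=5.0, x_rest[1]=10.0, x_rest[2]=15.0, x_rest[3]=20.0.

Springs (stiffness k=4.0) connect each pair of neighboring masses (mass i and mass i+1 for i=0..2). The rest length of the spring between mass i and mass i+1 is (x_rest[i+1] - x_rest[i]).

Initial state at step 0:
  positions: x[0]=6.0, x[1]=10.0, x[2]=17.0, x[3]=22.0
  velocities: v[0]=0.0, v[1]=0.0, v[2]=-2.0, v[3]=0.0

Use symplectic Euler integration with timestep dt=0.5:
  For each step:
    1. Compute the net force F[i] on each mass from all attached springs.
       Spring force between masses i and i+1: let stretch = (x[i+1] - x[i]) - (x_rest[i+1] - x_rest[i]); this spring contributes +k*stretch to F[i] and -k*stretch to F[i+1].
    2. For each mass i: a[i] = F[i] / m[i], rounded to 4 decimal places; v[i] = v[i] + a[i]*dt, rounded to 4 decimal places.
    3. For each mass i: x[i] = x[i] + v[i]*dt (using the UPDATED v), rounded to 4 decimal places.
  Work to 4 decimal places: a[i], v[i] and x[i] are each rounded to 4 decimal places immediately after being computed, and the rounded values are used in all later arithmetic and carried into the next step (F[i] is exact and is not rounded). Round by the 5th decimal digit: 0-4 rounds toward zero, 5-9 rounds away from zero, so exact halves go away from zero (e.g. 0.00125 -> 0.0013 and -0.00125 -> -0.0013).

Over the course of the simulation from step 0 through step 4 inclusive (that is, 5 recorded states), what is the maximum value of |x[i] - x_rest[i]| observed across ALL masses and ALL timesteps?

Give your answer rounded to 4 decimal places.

Answer: 3.0000

Derivation:
Step 0: x=[6.0000 10.0000 17.0000 22.0000] v=[0.0000 0.0000 -2.0000 0.0000]
Step 1: x=[5.0000 13.0000 14.0000 22.0000] v=[-2.0000 6.0000 -6.0000 0.0000]
Step 2: x=[7.0000 9.0000 18.0000 19.0000] v=[4.0000 -8.0000 8.0000 -6.0000]
Step 3: x=[6.0000 12.0000 14.0000 20.0000] v=[-2.0000 6.0000 -8.0000 2.0000]
Step 4: x=[6.0000 11.0000 14.0000 20.0000] v=[0.0000 -2.0000 0.0000 0.0000]
Max displacement = 3.0000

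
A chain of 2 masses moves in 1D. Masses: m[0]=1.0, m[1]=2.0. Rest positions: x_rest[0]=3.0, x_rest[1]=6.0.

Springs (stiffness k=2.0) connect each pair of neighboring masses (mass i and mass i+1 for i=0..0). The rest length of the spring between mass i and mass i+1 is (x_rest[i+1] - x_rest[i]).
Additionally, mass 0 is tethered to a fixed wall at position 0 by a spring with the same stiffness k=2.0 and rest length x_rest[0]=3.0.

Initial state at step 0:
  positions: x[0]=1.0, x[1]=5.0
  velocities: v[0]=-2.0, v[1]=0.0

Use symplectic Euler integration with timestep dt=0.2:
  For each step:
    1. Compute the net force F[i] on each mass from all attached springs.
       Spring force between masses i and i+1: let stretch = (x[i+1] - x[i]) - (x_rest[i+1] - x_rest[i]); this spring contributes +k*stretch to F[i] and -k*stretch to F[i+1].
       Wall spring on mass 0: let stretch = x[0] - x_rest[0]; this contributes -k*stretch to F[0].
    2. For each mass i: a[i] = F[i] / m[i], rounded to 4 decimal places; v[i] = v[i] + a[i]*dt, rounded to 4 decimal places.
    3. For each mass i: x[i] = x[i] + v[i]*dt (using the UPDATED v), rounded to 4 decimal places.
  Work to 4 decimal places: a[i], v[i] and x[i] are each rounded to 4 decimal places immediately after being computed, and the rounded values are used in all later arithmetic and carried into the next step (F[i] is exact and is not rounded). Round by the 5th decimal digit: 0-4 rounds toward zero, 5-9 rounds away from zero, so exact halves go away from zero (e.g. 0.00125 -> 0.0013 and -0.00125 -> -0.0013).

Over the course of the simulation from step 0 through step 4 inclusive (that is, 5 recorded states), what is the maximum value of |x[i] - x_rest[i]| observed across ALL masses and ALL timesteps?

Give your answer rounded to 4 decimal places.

Answer: 2.1600

Derivation:
Step 0: x=[1.0000 5.0000] v=[-2.0000 0.0000]
Step 1: x=[0.8400 4.9600] v=[-0.8000 -0.2000]
Step 2: x=[0.9424 4.8752] v=[0.5120 -0.4240]
Step 3: x=[1.2840 4.7531] v=[1.7082 -0.6106]
Step 4: x=[1.8004 4.6122] v=[2.5822 -0.7044]
Max displacement = 2.1600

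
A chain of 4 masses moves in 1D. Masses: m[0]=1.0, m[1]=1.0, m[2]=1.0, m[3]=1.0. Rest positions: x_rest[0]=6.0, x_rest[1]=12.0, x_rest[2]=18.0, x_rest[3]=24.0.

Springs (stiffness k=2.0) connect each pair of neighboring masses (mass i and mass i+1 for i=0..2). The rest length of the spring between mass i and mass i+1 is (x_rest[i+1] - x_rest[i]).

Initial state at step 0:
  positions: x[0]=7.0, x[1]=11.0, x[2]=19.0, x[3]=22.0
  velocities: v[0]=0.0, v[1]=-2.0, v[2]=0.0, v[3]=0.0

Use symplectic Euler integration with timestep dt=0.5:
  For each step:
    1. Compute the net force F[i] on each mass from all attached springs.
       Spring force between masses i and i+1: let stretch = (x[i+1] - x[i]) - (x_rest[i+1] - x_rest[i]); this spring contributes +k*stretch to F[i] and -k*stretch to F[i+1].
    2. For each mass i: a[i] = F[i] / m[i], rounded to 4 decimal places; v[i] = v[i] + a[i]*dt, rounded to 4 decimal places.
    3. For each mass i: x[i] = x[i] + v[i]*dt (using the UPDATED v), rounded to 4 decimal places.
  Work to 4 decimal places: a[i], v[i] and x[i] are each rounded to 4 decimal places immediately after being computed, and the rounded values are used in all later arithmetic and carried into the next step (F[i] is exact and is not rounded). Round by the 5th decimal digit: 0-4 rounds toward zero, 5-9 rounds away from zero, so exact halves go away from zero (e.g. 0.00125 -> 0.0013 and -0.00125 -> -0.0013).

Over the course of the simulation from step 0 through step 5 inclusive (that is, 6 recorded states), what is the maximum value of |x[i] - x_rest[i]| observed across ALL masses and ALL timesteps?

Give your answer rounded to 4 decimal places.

Step 0: x=[7.0000 11.0000 19.0000 22.0000] v=[0.0000 -2.0000 0.0000 0.0000]
Step 1: x=[6.0000 12.0000 16.5000 23.5000] v=[-2.0000 2.0000 -5.0000 3.0000]
Step 2: x=[5.0000 12.2500 15.2500 24.5000] v=[-2.0000 0.5000 -2.5000 2.0000]
Step 3: x=[4.6250 10.3750 17.1250 23.8750] v=[-0.7500 -3.7500 3.7500 -1.2500]
Step 4: x=[4.1250 9.0000 19.0000 22.8750] v=[-1.0000 -2.7500 3.7500 -2.0000]
Step 5: x=[3.0625 10.1875 17.8125 22.9375] v=[-2.1250 2.3750 -2.3750 0.1250]
Max displacement = 3.0000

Answer: 3.0000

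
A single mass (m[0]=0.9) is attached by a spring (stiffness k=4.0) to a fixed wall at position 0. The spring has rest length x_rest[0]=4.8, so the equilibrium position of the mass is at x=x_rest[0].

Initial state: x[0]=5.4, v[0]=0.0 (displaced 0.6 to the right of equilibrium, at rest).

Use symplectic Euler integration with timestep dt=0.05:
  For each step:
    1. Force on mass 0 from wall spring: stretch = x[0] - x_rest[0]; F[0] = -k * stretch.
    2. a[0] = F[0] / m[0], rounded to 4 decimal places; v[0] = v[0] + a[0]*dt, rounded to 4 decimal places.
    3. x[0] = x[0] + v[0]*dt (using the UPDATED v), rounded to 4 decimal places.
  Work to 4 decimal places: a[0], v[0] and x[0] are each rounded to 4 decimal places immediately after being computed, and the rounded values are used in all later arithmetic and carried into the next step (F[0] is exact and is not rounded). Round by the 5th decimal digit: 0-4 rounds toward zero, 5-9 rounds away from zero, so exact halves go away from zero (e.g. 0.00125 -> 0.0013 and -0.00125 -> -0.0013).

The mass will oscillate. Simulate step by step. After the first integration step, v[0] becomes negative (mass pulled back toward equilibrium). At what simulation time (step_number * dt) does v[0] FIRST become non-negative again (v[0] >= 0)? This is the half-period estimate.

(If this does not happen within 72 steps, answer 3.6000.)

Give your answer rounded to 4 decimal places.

Answer: 1.5000

Derivation:
Step 0: x=[5.4000] v=[0.0000]
Step 1: x=[5.3933] v=[-0.1333]
Step 2: x=[5.3800] v=[-0.2651]
Step 3: x=[5.3603] v=[-0.3940]
Step 4: x=[5.3344] v=[-0.5185]
Step 5: x=[5.3025] v=[-0.6373]
Step 6: x=[5.2651] v=[-0.7490]
Step 7: x=[5.2225] v=[-0.8524]
Step 8: x=[5.1752] v=[-0.9463]
Step 9: x=[5.1237] v=[-1.0297]
Step 10: x=[5.0686] v=[-1.1016]
Step 11: x=[5.0105] v=[-1.1613]
Step 12: x=[4.9501] v=[-1.2081]
Step 13: x=[4.8880] v=[-1.2415]
Step 14: x=[4.8249] v=[-1.2611]
Step 15: x=[4.7616] v=[-1.2666]
Step 16: x=[4.6987] v=[-1.2581]
Step 17: x=[4.6369] v=[-1.2356]
Step 18: x=[4.5769] v=[-1.1994]
Step 19: x=[4.5194] v=[-1.1498]
Step 20: x=[4.4650] v=[-1.0874]
Step 21: x=[4.4144] v=[-1.0130]
Step 22: x=[4.3680] v=[-0.9273]
Step 23: x=[4.3264] v=[-0.8313]
Step 24: x=[4.2901] v=[-0.7261]
Step 25: x=[4.2595] v=[-0.6128]
Step 26: x=[4.2349] v=[-0.4927]
Step 27: x=[4.2165] v=[-0.3671]
Step 28: x=[4.2046] v=[-0.2374]
Step 29: x=[4.1993] v=[-0.1051]
Step 30: x=[4.2007] v=[0.0284]
First v>=0 after going negative at step 30, time=1.5000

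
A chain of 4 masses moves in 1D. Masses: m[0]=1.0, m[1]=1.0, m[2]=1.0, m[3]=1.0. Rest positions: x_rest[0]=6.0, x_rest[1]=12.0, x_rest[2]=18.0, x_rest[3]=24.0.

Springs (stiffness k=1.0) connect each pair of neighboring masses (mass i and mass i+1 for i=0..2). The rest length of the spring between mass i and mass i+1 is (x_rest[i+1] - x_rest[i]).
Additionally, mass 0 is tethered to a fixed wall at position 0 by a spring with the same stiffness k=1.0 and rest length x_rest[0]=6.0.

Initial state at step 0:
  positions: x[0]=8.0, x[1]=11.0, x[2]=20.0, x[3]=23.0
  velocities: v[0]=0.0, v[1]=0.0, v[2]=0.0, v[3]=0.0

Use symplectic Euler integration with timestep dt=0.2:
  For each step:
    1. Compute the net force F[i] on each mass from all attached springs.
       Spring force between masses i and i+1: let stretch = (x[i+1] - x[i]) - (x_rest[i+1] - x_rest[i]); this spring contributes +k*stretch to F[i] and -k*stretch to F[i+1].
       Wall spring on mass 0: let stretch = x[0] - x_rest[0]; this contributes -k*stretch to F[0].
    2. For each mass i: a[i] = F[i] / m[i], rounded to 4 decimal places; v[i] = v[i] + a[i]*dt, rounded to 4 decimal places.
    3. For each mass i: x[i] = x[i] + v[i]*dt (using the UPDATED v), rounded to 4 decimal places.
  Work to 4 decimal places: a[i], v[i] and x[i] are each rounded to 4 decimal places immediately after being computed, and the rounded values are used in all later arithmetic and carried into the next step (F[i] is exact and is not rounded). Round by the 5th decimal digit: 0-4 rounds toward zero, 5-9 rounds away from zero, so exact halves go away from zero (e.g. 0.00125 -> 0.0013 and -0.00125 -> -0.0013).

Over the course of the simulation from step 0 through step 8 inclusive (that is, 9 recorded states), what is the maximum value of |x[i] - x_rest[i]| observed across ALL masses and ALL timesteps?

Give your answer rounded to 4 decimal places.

Answer: 2.0809

Derivation:
Step 0: x=[8.0000 11.0000 20.0000 23.0000] v=[0.0000 0.0000 0.0000 0.0000]
Step 1: x=[7.8000 11.2400 19.7600 23.1200] v=[-1.0000 1.2000 -1.2000 0.6000]
Step 2: x=[7.4256 11.6832 19.3136 23.3456] v=[-1.8720 2.2160 -2.2320 1.1280]
Step 3: x=[6.9245 12.2613 18.7233 23.6499] v=[-2.5056 2.8906 -2.9517 1.5216]
Step 4: x=[6.3599 12.8844 18.0715 23.9972] v=[-2.8231 3.1156 -3.2588 1.7363]
Step 5: x=[5.8019 13.4540 17.4493 24.3474] v=[-2.7902 2.8481 -3.1111 1.7512]
Step 6: x=[5.3179 13.8773 16.9432 24.6617] v=[-2.4202 2.1167 -2.5305 1.5716]
Step 7: x=[4.9635 14.0809 16.6232 24.9073] v=[-1.7719 1.0180 -1.6000 1.2279]
Step 8: x=[4.7753 14.0215 16.5329 25.0615] v=[-0.9411 -0.2970 -0.4516 0.7711]
Max displacement = 2.0809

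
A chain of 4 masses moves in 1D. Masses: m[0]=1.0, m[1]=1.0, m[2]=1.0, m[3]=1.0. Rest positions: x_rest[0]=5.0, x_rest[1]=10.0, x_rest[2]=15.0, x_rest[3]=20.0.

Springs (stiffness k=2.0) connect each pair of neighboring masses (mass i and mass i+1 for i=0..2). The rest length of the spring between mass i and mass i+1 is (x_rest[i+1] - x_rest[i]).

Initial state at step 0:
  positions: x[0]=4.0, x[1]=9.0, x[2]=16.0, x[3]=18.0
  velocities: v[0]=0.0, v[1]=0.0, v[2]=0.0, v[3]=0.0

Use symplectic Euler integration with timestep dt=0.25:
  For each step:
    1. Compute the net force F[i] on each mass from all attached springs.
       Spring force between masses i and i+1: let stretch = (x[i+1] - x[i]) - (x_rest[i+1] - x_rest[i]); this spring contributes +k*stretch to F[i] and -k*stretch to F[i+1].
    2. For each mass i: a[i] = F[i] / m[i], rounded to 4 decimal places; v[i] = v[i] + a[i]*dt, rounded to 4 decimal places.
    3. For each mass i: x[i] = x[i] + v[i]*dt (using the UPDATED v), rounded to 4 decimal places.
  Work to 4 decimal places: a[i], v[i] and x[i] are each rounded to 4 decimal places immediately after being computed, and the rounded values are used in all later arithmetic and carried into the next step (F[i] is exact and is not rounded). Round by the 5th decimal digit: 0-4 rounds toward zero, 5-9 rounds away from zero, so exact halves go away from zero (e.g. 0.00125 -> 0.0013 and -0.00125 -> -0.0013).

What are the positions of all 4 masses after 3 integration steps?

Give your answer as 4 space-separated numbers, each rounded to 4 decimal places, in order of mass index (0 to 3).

Step 0: x=[4.0000 9.0000 16.0000 18.0000] v=[0.0000 0.0000 0.0000 0.0000]
Step 1: x=[4.0000 9.2500 15.3750 18.3750] v=[0.0000 1.0000 -2.5000 1.5000]
Step 2: x=[4.0313 9.6094 14.3594 19.0000] v=[0.1250 1.4375 -4.0625 2.5000]
Step 3: x=[4.1348 9.8653 13.3301 19.6699] v=[0.4141 1.0235 -4.1172 2.6797]

Answer: 4.1348 9.8653 13.3301 19.6699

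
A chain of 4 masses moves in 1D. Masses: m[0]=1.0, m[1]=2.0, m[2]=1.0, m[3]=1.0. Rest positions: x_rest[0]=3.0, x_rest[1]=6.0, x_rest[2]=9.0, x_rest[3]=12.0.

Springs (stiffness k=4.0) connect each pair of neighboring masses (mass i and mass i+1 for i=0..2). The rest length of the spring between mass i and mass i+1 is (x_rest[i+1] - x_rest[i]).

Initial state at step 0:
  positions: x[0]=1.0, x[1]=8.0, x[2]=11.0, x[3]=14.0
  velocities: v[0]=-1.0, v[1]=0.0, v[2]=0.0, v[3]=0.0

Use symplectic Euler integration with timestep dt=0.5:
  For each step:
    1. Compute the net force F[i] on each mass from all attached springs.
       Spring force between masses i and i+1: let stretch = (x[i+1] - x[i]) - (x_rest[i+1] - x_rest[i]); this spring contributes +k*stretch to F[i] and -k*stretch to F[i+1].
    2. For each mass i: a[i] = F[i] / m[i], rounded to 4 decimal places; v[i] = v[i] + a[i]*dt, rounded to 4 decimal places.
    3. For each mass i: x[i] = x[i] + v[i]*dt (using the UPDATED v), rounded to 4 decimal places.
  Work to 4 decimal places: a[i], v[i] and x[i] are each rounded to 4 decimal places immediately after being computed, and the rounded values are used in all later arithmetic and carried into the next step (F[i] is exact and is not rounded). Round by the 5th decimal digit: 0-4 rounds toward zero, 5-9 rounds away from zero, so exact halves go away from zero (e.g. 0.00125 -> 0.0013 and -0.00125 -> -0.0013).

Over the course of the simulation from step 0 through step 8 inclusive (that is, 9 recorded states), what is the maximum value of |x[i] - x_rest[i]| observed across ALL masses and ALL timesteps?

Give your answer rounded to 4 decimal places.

Step 0: x=[1.0000 8.0000 11.0000 14.0000] v=[-1.0000 0.0000 0.0000 0.0000]
Step 1: x=[4.5000 6.0000 11.0000 14.0000] v=[7.0000 -4.0000 0.0000 0.0000]
Step 2: x=[6.5000 5.7500 9.0000 14.0000] v=[4.0000 -0.5000 -4.0000 0.0000]
Step 3: x=[4.7500 7.5000 8.7500 12.0000] v=[-3.5000 3.5000 -0.5000 -4.0000]
Step 4: x=[2.7500 8.5000 10.5000 9.7500] v=[-4.0000 2.0000 3.5000 -4.5000]
Step 5: x=[3.5000 7.6250 9.5000 11.2500] v=[1.5000 -1.7500 -2.0000 3.0000]
Step 6: x=[5.3750 5.6250 8.3750 14.0000] v=[3.7500 -4.0000 -2.2500 5.5000]
Step 7: x=[4.5000 4.8750 10.1250 14.1250] v=[-1.7500 -1.5000 3.5000 0.2500]
Step 8: x=[1.0000 6.5625 10.6250 13.2500] v=[-7.0000 3.3750 1.0000 -1.7500]
Max displacement = 3.5000

Answer: 3.5000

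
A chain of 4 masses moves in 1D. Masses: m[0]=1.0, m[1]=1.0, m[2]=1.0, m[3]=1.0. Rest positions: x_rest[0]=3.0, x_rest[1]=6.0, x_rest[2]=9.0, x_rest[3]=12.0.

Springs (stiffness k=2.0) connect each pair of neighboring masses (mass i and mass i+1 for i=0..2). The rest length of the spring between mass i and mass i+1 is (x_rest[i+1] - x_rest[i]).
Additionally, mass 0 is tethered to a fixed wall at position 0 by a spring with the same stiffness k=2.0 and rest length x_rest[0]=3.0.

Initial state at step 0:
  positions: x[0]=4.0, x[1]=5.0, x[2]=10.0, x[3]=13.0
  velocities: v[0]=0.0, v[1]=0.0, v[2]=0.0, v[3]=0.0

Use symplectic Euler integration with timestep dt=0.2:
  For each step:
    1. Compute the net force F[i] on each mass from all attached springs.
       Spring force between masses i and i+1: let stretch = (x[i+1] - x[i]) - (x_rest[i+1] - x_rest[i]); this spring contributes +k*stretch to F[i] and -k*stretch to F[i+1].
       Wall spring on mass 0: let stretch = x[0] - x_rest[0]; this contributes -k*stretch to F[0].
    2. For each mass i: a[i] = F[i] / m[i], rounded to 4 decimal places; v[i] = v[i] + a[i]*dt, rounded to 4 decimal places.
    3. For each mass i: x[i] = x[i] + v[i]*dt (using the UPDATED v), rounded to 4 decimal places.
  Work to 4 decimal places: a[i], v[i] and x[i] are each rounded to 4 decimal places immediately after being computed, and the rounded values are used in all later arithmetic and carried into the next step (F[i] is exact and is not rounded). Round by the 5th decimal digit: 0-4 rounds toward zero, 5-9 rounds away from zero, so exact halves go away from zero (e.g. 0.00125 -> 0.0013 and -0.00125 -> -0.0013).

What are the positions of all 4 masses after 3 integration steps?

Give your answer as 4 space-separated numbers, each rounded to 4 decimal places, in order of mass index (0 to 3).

Step 0: x=[4.0000 5.0000 10.0000 13.0000] v=[0.0000 0.0000 0.0000 0.0000]
Step 1: x=[3.7600 5.3200 9.8400 13.0000] v=[-1.2000 1.6000 -0.8000 0.0000]
Step 2: x=[3.3440 5.8768 9.5712 12.9872] v=[-2.0800 2.7840 -1.3440 -0.0640]
Step 3: x=[2.8631 6.5265 9.2801 12.9411] v=[-2.4045 3.2486 -1.4554 -0.2304]

Answer: 2.8631 6.5265 9.2801 12.9411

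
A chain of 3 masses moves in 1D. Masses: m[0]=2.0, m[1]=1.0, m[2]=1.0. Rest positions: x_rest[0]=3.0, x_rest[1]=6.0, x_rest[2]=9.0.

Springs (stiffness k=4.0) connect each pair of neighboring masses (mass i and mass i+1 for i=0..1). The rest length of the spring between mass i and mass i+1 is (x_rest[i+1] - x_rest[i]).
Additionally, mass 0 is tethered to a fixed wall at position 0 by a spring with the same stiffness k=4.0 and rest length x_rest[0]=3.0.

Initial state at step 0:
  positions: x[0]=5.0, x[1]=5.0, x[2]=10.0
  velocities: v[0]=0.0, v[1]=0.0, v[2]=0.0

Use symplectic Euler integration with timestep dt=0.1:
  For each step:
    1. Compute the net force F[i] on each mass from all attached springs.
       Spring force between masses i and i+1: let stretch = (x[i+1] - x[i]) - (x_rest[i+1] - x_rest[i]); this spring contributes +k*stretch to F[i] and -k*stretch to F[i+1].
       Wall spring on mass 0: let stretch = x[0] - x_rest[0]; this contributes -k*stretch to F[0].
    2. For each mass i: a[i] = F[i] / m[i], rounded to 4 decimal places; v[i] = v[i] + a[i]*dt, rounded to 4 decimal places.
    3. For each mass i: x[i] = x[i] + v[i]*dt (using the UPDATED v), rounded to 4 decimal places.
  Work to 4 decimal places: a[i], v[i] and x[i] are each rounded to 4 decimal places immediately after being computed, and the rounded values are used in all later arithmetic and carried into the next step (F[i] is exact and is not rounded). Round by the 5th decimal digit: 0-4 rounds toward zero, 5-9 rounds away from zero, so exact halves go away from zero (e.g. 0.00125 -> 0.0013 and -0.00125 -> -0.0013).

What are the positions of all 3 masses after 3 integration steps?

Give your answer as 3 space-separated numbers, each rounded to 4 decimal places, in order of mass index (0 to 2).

Step 0: x=[5.0000 5.0000 10.0000] v=[0.0000 0.0000 0.0000]
Step 1: x=[4.9000 5.2000 9.9200] v=[-1.0000 2.0000 -0.8000]
Step 2: x=[4.7080 5.5768 9.7712] v=[-1.9200 3.7680 -1.4880]
Step 3: x=[4.4392 6.0866 9.5746] v=[-2.6878 5.0982 -1.9658]

Answer: 4.4392 6.0866 9.5746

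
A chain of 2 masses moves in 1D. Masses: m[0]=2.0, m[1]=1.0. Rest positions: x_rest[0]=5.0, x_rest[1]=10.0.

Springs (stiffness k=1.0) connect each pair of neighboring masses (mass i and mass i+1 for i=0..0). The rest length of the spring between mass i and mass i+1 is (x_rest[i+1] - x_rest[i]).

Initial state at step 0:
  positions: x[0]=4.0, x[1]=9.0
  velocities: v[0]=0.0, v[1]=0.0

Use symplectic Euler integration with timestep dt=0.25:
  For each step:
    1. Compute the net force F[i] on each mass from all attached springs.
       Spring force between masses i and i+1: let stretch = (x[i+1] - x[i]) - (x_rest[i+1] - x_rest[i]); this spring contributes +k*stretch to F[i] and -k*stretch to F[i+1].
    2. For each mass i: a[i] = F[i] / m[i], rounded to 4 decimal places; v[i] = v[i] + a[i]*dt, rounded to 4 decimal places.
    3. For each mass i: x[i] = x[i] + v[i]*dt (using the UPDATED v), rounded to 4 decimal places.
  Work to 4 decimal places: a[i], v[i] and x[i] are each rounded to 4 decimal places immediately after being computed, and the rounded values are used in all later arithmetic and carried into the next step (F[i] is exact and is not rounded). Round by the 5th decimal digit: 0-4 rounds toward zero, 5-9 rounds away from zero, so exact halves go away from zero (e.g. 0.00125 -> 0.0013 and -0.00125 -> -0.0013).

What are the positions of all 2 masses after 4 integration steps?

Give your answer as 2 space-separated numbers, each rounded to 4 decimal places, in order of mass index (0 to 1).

Answer: 4.0000 9.0000

Derivation:
Step 0: x=[4.0000 9.0000] v=[0.0000 0.0000]
Step 1: x=[4.0000 9.0000] v=[0.0000 0.0000]
Step 2: x=[4.0000 9.0000] v=[0.0000 0.0000]
Step 3: x=[4.0000 9.0000] v=[0.0000 0.0000]
Step 4: x=[4.0000 9.0000] v=[0.0000 0.0000]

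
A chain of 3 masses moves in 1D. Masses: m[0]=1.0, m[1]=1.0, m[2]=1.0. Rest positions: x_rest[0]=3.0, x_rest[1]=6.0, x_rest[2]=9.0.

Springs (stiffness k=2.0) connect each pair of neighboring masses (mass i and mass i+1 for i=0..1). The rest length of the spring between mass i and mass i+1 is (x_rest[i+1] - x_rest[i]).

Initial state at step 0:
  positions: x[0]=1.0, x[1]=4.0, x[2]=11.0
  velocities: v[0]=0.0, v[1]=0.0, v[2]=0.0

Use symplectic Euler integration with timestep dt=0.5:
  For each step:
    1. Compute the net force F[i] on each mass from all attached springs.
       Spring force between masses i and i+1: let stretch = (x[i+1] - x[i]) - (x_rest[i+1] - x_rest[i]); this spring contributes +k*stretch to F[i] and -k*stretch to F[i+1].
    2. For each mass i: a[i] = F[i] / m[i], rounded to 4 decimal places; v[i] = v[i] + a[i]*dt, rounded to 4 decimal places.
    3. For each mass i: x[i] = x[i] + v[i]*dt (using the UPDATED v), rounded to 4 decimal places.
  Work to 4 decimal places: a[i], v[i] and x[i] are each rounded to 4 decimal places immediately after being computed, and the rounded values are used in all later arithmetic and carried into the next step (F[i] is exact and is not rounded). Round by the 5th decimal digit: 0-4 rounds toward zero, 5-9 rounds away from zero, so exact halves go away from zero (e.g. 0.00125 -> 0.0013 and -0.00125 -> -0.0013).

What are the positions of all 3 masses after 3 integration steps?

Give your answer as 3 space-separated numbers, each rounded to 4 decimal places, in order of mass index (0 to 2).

Answer: 4.0000 5.5000 6.5000

Derivation:
Step 0: x=[1.0000 4.0000 11.0000] v=[0.0000 0.0000 0.0000]
Step 1: x=[1.0000 6.0000 9.0000] v=[0.0000 4.0000 -4.0000]
Step 2: x=[2.0000 7.0000 7.0000] v=[2.0000 2.0000 -4.0000]
Step 3: x=[4.0000 5.5000 6.5000] v=[4.0000 -3.0000 -1.0000]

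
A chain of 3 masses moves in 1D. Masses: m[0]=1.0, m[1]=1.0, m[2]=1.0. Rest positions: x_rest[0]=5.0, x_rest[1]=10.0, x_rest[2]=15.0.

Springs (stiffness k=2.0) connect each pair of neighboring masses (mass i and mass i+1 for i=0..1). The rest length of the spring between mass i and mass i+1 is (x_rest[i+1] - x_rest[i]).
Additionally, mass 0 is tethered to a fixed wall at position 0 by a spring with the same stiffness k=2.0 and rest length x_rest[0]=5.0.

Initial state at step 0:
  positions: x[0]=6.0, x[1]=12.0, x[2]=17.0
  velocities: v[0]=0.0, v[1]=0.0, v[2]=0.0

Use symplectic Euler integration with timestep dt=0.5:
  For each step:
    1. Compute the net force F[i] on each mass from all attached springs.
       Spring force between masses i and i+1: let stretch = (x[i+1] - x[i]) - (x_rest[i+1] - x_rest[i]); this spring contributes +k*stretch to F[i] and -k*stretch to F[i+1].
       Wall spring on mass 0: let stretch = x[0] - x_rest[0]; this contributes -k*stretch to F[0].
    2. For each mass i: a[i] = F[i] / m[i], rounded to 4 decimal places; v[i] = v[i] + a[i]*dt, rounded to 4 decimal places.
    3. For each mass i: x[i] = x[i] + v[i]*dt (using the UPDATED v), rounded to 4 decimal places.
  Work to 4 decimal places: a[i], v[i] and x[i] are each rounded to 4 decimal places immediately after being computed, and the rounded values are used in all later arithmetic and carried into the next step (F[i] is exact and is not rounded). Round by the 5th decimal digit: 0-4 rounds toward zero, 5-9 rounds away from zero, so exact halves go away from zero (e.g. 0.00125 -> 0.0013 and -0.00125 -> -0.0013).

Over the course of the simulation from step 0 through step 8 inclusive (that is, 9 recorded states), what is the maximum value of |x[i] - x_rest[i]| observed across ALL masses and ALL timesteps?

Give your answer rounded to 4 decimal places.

Answer: 2.0780

Derivation:
Step 0: x=[6.0000 12.0000 17.0000] v=[0.0000 0.0000 0.0000]
Step 1: x=[6.0000 11.5000 17.0000] v=[0.0000 -1.0000 0.0000]
Step 2: x=[5.7500 11.0000 16.7500] v=[-0.5000 -1.0000 -0.5000]
Step 3: x=[5.2500 10.7500 16.1250] v=[-1.0000 -0.5000 -1.2500]
Step 4: x=[4.8750 10.4375 15.3125] v=[-0.7500 -0.6250 -1.6250]
Step 5: x=[4.8438 9.7813 14.5625] v=[-0.0625 -1.3125 -1.5000]
Step 6: x=[4.8594 9.0469 13.9219] v=[0.0312 -1.4688 -1.2812]
Step 7: x=[4.5391 8.6563 13.3438] v=[-0.6407 -0.7813 -1.1562]
Step 8: x=[4.0078 8.5508 12.9220] v=[-1.0626 -0.2110 -0.8437]
Max displacement = 2.0780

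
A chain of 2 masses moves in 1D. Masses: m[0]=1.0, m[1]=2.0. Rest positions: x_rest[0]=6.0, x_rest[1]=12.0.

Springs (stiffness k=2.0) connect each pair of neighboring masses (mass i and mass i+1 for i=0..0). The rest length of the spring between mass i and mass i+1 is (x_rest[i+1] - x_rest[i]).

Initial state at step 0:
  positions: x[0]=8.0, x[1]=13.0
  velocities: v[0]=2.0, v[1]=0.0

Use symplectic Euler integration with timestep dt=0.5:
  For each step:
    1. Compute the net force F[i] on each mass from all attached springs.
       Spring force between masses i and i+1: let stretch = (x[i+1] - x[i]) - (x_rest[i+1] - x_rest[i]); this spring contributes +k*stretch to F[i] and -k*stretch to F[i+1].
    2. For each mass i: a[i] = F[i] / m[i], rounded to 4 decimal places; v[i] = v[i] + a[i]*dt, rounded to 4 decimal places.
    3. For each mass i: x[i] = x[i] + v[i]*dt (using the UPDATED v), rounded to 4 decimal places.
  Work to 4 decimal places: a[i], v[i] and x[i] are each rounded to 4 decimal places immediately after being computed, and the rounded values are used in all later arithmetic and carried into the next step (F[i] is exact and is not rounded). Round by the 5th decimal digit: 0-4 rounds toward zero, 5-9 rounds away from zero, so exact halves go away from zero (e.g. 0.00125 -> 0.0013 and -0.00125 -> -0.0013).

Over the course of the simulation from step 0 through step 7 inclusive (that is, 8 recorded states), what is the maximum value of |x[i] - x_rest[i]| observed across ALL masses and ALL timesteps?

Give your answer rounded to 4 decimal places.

Answer: 4.3264

Derivation:
Step 0: x=[8.0000 13.0000] v=[2.0000 0.0000]
Step 1: x=[8.5000 13.2500] v=[1.0000 0.5000]
Step 2: x=[8.3750 13.8125] v=[-0.2500 1.1250]
Step 3: x=[7.9688 14.5157] v=[-0.8125 1.4063]
Step 4: x=[7.8360 15.0822] v=[-0.2656 1.1329]
Step 5: x=[8.3263 15.3371] v=[0.9806 0.5098]
Step 6: x=[9.3220 15.3393] v=[1.9914 0.0044]
Step 7: x=[10.3264 15.3372] v=[2.0087 -0.0043]
Max displacement = 4.3264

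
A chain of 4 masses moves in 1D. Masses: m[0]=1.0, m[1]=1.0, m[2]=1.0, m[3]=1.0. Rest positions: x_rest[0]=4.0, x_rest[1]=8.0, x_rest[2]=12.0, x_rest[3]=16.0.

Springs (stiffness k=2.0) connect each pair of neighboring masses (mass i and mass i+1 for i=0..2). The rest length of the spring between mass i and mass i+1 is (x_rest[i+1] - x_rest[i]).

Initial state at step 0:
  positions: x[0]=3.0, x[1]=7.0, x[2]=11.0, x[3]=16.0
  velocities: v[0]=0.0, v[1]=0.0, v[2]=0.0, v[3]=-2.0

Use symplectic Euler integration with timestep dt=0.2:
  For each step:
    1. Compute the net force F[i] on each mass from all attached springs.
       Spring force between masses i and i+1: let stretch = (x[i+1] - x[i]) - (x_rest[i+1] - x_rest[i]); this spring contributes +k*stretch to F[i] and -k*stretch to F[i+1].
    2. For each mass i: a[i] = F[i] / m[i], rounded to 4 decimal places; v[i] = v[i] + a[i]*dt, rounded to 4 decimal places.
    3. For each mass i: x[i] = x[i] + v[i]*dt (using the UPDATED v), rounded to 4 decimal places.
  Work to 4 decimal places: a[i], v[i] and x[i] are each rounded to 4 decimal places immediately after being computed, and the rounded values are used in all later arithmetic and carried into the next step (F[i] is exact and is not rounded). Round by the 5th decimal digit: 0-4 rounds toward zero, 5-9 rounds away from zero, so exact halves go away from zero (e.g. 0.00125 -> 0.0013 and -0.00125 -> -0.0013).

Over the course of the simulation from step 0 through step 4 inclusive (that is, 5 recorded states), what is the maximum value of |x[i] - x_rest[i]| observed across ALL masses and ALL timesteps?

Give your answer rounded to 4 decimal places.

Answer: 1.9351

Derivation:
Step 0: x=[3.0000 7.0000 11.0000 16.0000] v=[0.0000 0.0000 0.0000 -2.0000]
Step 1: x=[3.0000 7.0000 11.0800 15.5200] v=[0.0000 0.0000 0.4000 -2.4000]
Step 2: x=[3.0000 7.0064 11.1888 15.0048] v=[0.0000 0.0320 0.5440 -2.5760]
Step 3: x=[3.0005 7.0269 11.2683 14.5043] v=[0.0026 0.1024 0.3974 -2.5024]
Step 4: x=[3.0031 7.0646 11.2673 14.0649] v=[0.0132 0.1884 -0.0048 -2.1968]
Max displacement = 1.9351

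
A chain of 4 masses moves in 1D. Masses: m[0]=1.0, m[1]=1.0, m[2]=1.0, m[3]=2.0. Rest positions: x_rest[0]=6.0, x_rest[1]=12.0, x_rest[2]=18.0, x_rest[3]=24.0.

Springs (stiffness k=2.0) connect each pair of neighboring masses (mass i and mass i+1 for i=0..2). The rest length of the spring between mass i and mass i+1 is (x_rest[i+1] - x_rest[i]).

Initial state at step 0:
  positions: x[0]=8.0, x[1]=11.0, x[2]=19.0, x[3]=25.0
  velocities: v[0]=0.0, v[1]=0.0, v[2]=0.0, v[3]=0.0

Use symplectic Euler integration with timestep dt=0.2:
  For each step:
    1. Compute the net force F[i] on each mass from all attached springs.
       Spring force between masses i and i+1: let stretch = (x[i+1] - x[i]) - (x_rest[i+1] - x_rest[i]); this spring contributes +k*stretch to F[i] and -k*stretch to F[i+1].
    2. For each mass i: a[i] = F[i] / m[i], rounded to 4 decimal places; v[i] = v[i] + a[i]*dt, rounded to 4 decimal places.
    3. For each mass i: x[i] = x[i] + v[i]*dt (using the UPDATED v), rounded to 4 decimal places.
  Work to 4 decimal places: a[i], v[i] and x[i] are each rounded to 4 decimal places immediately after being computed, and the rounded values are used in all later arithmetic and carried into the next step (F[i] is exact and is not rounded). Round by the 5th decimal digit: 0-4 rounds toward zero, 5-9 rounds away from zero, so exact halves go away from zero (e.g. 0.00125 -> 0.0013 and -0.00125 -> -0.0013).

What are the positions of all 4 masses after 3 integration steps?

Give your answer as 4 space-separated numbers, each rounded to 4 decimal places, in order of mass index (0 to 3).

Step 0: x=[8.0000 11.0000 19.0000 25.0000] v=[0.0000 0.0000 0.0000 0.0000]
Step 1: x=[7.7600 11.4000 18.8400 25.0000] v=[-1.2000 2.0000 -0.8000 0.0000]
Step 2: x=[7.3312 12.1040 18.5776 24.9936] v=[-2.1440 3.5200 -1.3120 -0.0320]
Step 3: x=[6.8042 12.9441 18.3106 24.9706] v=[-2.6349 4.2003 -1.3350 -0.1152]

Answer: 6.8042 12.9441 18.3106 24.9706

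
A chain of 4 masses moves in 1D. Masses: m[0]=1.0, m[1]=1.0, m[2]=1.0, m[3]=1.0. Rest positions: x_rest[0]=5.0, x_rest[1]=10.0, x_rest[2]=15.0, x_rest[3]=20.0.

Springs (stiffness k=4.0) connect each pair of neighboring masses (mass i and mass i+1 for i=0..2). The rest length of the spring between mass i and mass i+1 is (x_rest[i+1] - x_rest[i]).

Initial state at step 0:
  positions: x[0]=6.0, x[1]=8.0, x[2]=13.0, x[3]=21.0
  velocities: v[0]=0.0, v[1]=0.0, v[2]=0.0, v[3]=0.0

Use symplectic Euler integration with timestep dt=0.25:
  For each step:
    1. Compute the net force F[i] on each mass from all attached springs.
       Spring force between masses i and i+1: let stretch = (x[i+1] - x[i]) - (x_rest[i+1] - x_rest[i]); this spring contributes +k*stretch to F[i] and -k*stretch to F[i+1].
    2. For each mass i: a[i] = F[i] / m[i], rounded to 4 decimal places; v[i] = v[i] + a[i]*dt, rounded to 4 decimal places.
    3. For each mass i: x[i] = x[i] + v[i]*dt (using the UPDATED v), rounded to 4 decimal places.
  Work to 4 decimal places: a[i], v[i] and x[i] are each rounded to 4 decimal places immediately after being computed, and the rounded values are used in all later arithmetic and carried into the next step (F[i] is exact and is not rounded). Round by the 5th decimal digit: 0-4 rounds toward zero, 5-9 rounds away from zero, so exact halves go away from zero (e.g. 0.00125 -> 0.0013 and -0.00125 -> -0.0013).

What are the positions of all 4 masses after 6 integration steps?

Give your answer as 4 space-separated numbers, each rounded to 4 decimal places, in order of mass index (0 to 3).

Answer: 4.4766 9.5235 14.5235 19.4766

Derivation:
Step 0: x=[6.0000 8.0000 13.0000 21.0000] v=[0.0000 0.0000 0.0000 0.0000]
Step 1: x=[5.2500 8.7500 13.7500 20.2500] v=[-3.0000 3.0000 3.0000 -3.0000]
Step 2: x=[4.1250 9.8750 14.8750 19.1250] v=[-4.5000 4.5000 4.5000 -4.5000]
Step 3: x=[3.1875 10.8125 15.8125 18.1875] v=[-3.7500 3.7500 3.7500 -3.7500]
Step 4: x=[2.9063 11.0938 16.0938 17.9063] v=[-1.1250 1.1250 1.1250 -1.1250]
Step 5: x=[3.4219 10.5782 15.5782 18.4219] v=[2.0625 -2.0625 -2.0625 2.0625]
Step 6: x=[4.4766 9.5235 14.5235 19.4766] v=[4.2188 -4.2188 -4.2188 4.2188]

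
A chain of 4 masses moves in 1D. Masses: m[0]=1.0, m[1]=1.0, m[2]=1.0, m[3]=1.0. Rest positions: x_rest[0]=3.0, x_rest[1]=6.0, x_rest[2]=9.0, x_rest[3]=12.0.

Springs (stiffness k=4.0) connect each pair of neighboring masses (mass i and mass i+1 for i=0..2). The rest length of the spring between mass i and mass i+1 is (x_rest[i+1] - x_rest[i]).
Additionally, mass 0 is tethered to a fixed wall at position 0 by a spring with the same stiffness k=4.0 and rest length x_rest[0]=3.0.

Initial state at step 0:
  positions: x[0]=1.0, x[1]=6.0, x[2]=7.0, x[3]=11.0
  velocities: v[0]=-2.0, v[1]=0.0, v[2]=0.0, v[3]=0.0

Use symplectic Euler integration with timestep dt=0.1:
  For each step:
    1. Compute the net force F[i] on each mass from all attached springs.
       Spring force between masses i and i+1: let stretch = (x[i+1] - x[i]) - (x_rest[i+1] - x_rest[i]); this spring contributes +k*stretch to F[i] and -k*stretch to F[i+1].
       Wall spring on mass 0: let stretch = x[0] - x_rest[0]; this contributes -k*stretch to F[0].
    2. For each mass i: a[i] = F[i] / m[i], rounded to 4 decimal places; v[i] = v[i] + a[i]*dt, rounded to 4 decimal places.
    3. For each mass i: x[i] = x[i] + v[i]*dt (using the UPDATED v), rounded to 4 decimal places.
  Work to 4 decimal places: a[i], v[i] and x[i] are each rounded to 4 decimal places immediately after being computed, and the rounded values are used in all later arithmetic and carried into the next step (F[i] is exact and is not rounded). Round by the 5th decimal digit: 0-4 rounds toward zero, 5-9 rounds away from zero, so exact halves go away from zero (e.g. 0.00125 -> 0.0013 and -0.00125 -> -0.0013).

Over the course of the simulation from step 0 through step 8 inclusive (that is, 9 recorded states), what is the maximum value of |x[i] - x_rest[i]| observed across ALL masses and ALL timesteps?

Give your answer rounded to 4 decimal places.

Answer: 2.4731

Derivation:
Step 0: x=[1.0000 6.0000 7.0000 11.0000] v=[-2.0000 0.0000 0.0000 0.0000]
Step 1: x=[0.9600 5.8400 7.1200 10.9600] v=[-0.4000 -1.6000 1.2000 -0.4000]
Step 2: x=[1.0768 5.5360 7.3424 10.8864] v=[1.1680 -3.0400 2.2240 -0.7360]
Step 3: x=[1.3289 5.1259 7.6343 10.7910] v=[2.5210 -4.1011 2.9190 -0.9536]
Step 4: x=[1.6797 4.6643 7.9521 10.6894] v=[3.5082 -4.6165 3.1783 -1.0163]
Step 5: x=[2.0827 4.2148 8.2479 10.5983] v=[4.0302 -4.4952 2.9581 -0.9112]
Step 6: x=[2.4877 3.8413 8.4764 10.5332] v=[4.0500 -3.7348 2.2850 -0.6514]
Step 7: x=[2.8473 3.5991 8.6018 10.5058] v=[3.5964 -2.4222 1.2537 -0.2741]
Step 8: x=[3.1231 3.5269 8.6032 10.5222] v=[2.7582 -0.7218 0.0142 0.1643]
Max displacement = 2.4731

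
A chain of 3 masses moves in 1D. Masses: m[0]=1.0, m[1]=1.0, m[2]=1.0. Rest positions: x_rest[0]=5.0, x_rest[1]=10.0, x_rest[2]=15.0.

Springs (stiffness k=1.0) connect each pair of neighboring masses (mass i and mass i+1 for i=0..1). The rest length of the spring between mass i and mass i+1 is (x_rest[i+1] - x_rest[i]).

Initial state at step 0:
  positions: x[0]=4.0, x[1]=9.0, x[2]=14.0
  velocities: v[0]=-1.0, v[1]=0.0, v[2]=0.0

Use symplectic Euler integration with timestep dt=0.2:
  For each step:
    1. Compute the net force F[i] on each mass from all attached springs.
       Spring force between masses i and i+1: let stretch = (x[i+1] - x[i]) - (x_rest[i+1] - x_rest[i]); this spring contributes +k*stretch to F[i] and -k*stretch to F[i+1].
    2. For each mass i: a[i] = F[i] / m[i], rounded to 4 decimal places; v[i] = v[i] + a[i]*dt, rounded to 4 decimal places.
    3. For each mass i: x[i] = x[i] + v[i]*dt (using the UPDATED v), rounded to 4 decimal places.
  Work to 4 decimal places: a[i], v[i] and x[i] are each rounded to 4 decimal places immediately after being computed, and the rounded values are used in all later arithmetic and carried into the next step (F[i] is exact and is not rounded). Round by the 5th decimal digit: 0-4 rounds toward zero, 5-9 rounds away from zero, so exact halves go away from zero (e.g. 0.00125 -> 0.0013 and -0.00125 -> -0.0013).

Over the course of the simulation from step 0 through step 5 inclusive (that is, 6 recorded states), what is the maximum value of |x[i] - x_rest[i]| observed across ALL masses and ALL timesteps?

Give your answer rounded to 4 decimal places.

Answer: 1.8529

Derivation:
Step 0: x=[4.0000 9.0000 14.0000] v=[-1.0000 0.0000 0.0000]
Step 1: x=[3.8000 9.0000 14.0000] v=[-1.0000 0.0000 0.0000]
Step 2: x=[3.6080 8.9920 14.0000] v=[-0.9600 -0.0400 0.0000]
Step 3: x=[3.4314 8.9690 13.9997] v=[-0.8832 -0.1152 -0.0016]
Step 4: x=[3.2763 8.9257 13.9982] v=[-0.7757 -0.2166 -0.0077]
Step 5: x=[3.1471 8.8593 13.9938] v=[-0.6458 -0.3320 -0.0222]
Max displacement = 1.8529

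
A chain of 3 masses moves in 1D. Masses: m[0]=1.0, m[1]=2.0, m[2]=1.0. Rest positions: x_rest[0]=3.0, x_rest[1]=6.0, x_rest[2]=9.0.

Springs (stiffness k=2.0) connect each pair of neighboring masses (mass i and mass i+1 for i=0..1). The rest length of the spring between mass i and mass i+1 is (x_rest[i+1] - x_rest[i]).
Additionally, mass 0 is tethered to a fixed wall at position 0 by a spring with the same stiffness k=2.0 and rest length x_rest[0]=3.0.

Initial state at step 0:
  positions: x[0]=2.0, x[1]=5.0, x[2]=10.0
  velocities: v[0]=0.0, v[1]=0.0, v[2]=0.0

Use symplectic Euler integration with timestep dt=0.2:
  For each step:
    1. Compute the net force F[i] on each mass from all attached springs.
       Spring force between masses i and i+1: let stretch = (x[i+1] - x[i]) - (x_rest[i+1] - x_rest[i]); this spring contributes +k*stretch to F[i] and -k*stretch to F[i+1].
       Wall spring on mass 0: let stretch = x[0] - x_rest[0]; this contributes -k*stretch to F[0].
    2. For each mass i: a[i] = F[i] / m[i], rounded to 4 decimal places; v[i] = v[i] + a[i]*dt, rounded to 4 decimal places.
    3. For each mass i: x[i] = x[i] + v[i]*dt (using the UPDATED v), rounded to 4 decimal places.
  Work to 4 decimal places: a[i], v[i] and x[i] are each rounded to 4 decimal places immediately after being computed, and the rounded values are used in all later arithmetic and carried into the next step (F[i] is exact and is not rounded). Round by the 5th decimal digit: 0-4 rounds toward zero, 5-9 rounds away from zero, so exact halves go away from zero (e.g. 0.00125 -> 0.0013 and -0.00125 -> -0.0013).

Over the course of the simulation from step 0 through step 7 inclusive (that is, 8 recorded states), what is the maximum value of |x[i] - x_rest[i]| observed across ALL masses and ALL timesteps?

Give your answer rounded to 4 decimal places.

Step 0: x=[2.0000 5.0000 10.0000] v=[0.0000 0.0000 0.0000]
Step 1: x=[2.0800 5.0800 9.8400] v=[0.4000 0.4000 -0.8000]
Step 2: x=[2.2336 5.2304 9.5392] v=[0.7680 0.7520 -1.5040]
Step 3: x=[2.4483 5.4333 9.1337] v=[1.0733 1.0144 -2.0275]
Step 4: x=[2.7059 5.6648 8.6722] v=[1.2880 1.1575 -2.3077]
Step 5: x=[2.9837 5.8982 8.2101] v=[1.3892 1.1672 -2.3107]
Step 6: x=[3.2560 6.1075 7.8030] v=[1.3615 1.0467 -2.0355]
Step 7: x=[3.4959 6.2706 7.5003] v=[1.1997 0.8155 -1.5137]
Max displacement = 1.4997

Answer: 1.4997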